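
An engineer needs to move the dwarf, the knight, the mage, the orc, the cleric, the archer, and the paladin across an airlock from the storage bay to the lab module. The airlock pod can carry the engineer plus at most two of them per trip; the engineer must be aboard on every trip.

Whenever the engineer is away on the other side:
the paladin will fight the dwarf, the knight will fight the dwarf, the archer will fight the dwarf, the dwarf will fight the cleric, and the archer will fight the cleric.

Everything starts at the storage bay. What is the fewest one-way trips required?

11

Counting alone: the engineer can take at most 2 across per trip to the lab module, so moving all 7 needs at least 4 loaded trips out, with a return between consecutive ones — at least 7 crossings.
The safety rule pushes this higher. Following every safe sequence of crossings, the most of the 7 that can be at the lab module as the airlock pod arrives there on crossings 7, 9 is 5, 6 respectively — never all 7.
So no plan with fewer than 11 crossings exists, and this one achieves 11:
1. Engineer goes to the lab module with the cleric and the dwarf.
2. Engineer goes back to the storage bay with the dwarf.
3. Engineer goes to the lab module with the dwarf and the knight.
4. Engineer goes back to the storage bay with the dwarf.
5. Engineer goes to the lab module with the dwarf and the mage.
6. Engineer goes back to the storage bay with the dwarf.
7. Engineer goes to the lab module with the dwarf and the orc.
8. Engineer goes back to the storage bay with the dwarf.
9. Engineer goes to the lab module with the dwarf and the paladin.
10. Engineer goes back to the storage bay with the dwarf.
11. Engineer goes to the lab module with the archer and the dwarf.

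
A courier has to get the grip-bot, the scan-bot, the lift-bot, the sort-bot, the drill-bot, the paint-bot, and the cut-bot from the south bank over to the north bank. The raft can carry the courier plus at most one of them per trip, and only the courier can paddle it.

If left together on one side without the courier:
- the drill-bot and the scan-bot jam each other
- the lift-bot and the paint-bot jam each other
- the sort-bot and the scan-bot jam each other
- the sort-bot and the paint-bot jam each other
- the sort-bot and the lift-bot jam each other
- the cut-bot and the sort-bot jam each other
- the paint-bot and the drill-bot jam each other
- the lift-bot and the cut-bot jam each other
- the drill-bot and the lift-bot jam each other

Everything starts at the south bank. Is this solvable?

Whatever the first load, the items left behind include a forbidden pair without the courier. No opening move is safe, so no plan exists.

No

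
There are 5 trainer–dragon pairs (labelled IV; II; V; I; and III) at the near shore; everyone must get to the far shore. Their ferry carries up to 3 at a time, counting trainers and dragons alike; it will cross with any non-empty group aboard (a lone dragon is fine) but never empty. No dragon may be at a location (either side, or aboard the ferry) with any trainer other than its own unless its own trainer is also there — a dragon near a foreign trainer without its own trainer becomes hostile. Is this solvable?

Yes

1. dragon IV and trainer IV cross → the far shore.
2. trainer IV crosses ← the near shore.
3. dragon I, dragon II, and dragon V cross → the far shore.
4. dragon IV crosses ← the near shore.
5. trainer I, trainer II, and trainer V cross → the far shore.
6. dragon II and trainer II cross ← the near shore.
7. trainer II, trainer III, and trainer IV cross → the far shore.
8. dragon V crosses ← the near shore.
9. dragon II and dragon IV cross → the far shore.
10. dragon IV crosses ← the near shore.
11. dragon III, dragon IV, and dragon V cross → the far shore.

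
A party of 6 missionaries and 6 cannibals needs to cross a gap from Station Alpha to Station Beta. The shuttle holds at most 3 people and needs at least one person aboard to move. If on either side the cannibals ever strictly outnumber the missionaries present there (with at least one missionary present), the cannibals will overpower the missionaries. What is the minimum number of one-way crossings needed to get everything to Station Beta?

Following every safe sequence of crossings from the start, the most of the 12 that can be at Station Beta as the shuttle arrives there on crossings 1, 3, 5 is 3, 5, 6 respectively; the best ever achieved is 6 of 12.
From crossing 7 on, no configuration arises that was not already reachable earlier: only 17 distinct safe configurations (who is on which side, and where the shuttle is) can ever be reached, none of them has everyone across, and every continuation just revisits them. They are: 0 missionaries + 0 cannibals across (shuttle back at the start); 0 missionaries + 1 cannibal across (shuttle there); 0 missionaries + 1 cannibal across (shuttle back at the start); 0 missionaries + 2 cannibals across (shuttle there); 0 missionaries + 2 cannibals across (shuttle back at the start); 0 missionaries + 3 cannibals across (shuttle there); 0 missionaries + 3 cannibals across (shuttle back at the start); 0 missionaries + 4 cannibals across (shuttle there); 0 missionaries + 4 cannibals across (shuttle back at the start); 0 missionaries + 5 cannibals across (shuttle there); 0 missionaries + 5 cannibals across (shuttle back at the start); 0 missionaries + 6 cannibals across (shuttle there); 1 missionary + 1 cannibal across (shuttle there); 1 missionary + 1 cannibal across (shuttle back at the start); 2 missionaries + 2 cannibals across (shuttle there); 2 missionaries + 2 cannibals across (shuttle back at the start); 3 missionaries + 3 cannibals across (shuttle there). So no valid plan exists.

impossible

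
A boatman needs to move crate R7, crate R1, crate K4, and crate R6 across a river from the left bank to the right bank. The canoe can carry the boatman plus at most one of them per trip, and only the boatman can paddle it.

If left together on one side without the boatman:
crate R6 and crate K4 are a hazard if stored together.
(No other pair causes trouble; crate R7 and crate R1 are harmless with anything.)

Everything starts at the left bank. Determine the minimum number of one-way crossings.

Counting alone: the boatman can take at most 1 across per trip to the right bank, so moving all 4 needs at least 4 loaded trips out, with a return between consecutive ones — at least 7 crossings.
The plan below uses exactly 7 crossings, so it is optimal:
1. Boatman goes to the right bank with crate K4.
2. Boatman goes back to the left bank alone.
3. Boatman goes to the right bank with crate R7.
4. Boatman goes back to the left bank alone.
5. Boatman goes to the right bank with crate R1.
6. Boatman goes back to the left bank alone.
7. Boatman goes to the right bank with crate R6.

7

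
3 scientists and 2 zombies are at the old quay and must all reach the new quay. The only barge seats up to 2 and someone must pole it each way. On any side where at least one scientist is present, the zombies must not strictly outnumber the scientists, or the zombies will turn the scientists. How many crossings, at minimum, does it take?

Counting alone: each trip to the new quay takes at most 2 across and each return brings at least 1 back, so after t trips out (and t−1 returns) at most 2t − (t−1) of the 5 are across; that first reaches 5 at t = 4, so at least 7 crossings are needed.
The plan below uses exactly 7 crossings, so it is optimal:
1. 2 zombies → the new quay.  (the old quay: 3S 0Z; the new quay: 0S 2Z)
2. 1 zombie ← the old quay.  (the old quay: 3S 1Z; the new quay: 0S 1Z)
3. 2 scientists → the new quay.  (the old quay: 1S 1Z; the new quay: 2S 1Z)
4. 1 scientist ← the old quay.  (the old quay: 2S 1Z; the new quay: 1S 1Z)
5. 1 scientist and 1 zombie → the new quay.  (the old quay: 1S 0Z; the new quay: 2S 2Z)
6. 1 zombie ← the old quay.  (the old quay: 1S 1Z; the new quay: 2S 1Z)
7. 1 scientist and 1 zombie → the new quay.  (the old quay: 0S 0Z; the new quay: 3S 2Z)

7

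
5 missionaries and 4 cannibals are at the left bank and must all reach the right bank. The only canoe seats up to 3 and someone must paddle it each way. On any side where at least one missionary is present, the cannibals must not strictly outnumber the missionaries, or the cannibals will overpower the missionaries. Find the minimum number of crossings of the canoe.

Counting alone: each trip to the right bank takes at most 3 across and each return brings at least 1 back, so after t trips out (and t−1 returns) at most 3t − (t−1) of the 9 are across; that first reaches 9 at t = 4, so at least 7 crossings are needed.
The plan below uses exactly 7 crossings, so it is optimal:
1. 3 cannibals → the right bank.  (the left bank: 5M 1C; the right bank: 0M 3C)
2. 1 cannibal ← the left bank.  (the left bank: 5M 2C; the right bank: 0M 2C)
3. 3 missionaries → the right bank.  (the left bank: 2M 2C; the right bank: 3M 2C)
4. 1 missionary ← the left bank.  (the left bank: 3M 2C; the right bank: 2M 2C)
5. 2 missionaries and 1 cannibal → the right bank.  (the left bank: 1M 1C; the right bank: 4M 3C)
6. 1 missionary ← the left bank.  (the left bank: 2M 1C; the right bank: 3M 3C)
7. 2 missionaries and 1 cannibal → the right bank.  (the left bank: 0M 0C; the right bank: 5M 4C)

7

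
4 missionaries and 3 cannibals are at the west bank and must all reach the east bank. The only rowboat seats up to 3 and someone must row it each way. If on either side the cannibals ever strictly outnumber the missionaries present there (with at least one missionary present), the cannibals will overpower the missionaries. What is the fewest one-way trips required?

Counting alone: each trip to the east bank takes at most 3 across and each return brings at least 1 back, so after t trips out (and t−1 returns) at most 3t − (t−1) of the 7 are across; that first reaches 7 at t = 3, so at least 5 crossings are needed.
The plan below uses exactly 5 crossings, so it is optimal:
1. 3 cannibals → the east bank.  (the west bank: 4M 0C; the east bank: 0M 3C)
2. 1 cannibal ← the west bank.  (the west bank: 4M 1C; the east bank: 0M 2C)
3. 3 missionaries → the east bank.  (the west bank: 1M 1C; the east bank: 3M 2C)
4. 1 missionary ← the west bank.  (the west bank: 2M 1C; the east bank: 2M 2C)
5. 2 missionaries and 1 cannibal → the east bank.  (the west bank: 0M 0C; the east bank: 4M 3C)

5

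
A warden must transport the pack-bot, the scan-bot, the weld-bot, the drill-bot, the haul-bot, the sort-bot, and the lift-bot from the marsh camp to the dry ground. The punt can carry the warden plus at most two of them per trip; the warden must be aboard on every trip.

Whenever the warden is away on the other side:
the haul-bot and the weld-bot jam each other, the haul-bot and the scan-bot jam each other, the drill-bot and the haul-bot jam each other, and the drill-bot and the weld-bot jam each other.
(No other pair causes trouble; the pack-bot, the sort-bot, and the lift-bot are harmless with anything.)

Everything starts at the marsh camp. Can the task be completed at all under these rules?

1. Warden goes to the dry ground with the haul-bot and the weld-bot.
2. Warden goes back to the marsh camp with the weld-bot.
3. Warden goes to the dry ground with the pack-bot and the weld-bot.
4. Warden goes back to the marsh camp with the weld-bot.
5. Warden goes to the dry ground with the scan-bot and the weld-bot.
6. Warden goes back to the marsh camp with the haul-bot.
7. Warden goes to the dry ground with the drill-bot and the sort-bot.
8. Warden goes back to the marsh camp with the weld-bot.
9. Warden goes to the dry ground with the lift-bot and the weld-bot.
10. Warden goes back to the marsh camp with the weld-bot.
11. Warden goes to the dry ground with the haul-bot and the weld-bot.

Yes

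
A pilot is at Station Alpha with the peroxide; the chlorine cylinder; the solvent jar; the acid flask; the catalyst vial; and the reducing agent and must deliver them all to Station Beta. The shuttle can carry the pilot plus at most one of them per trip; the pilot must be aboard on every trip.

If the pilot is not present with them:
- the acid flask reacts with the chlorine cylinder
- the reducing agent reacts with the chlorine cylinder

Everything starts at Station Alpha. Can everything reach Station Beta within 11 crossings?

No

Counting alone: the pilot can take at most 1 across per trip to Station Beta, so moving all 6 needs at least 6 loaded trips out, with a return between consecutive ones — at least 11 crossings.
The safety rule pushes this higher. Following every safe sequence of crossings, the most of the 6 that can be at Station Beta as the shuttle arrives there on crossing 11 is 5 — never all 6.
So the move cannot be finished within 11 crossings. (The shortest complete plan takes 13:)
1. Pilot goes to Station Beta with the chlorine cylinder.  [Station Alpha: the acid flask, the catalyst vial, the peroxide, the reducing agent, the solvent jar | Station Beta: the chlorine cylinder]
2. Pilot goes back to Station Alpha alone.  [Station Alpha: the acid flask, the catalyst vial, the peroxide, the reducing agent, the solvent jar | Station Beta: the chlorine cylinder]
3. Pilot goes to Station Beta with the peroxide.  [Station Alpha: the acid flask, the catalyst vial, the reducing agent, the solvent jar | Station Beta: the chlorine cylinder, the peroxide]
4. Pilot goes back to Station Alpha alone.  [Station Alpha: the acid flask, the catalyst vial, the reducing agent, the solvent jar | Station Beta: the chlorine cylinder, the peroxide]
5. Pilot goes to Station Beta with the solvent jar.  [Station Alpha: the acid flask, the catalyst vial, the reducing agent | Station Beta: the chlorine cylinder, the peroxide, the solvent jar]
6. Pilot goes back to Station Alpha alone.  [Station Alpha: the acid flask, the catalyst vial, the reducing agent | Station Beta: the chlorine cylinder, the peroxide, the solvent jar]
7. Pilot goes to Station Beta with the acid flask.  [Station Alpha: the catalyst vial, the reducing agent | Station Beta: the acid flask, the chlorine cylinder, the peroxide, the solvent jar]
8. Pilot goes back to Station Alpha with the chlorine cylinder.  [Station Alpha: the catalyst vial, the chlorine cylinder, the reducing agent | Station Beta: the acid flask, the peroxide, the solvent jar]
9. Pilot goes to Station Beta with the reducing agent.  [Station Alpha: the catalyst vial, the chlorine cylinder | Station Beta: the acid flask, the peroxide, the reducing agent, the solvent jar]
10. Pilot goes back to Station Alpha alone.  [Station Alpha: the catalyst vial, the chlorine cylinder | Station Beta: the acid flask, the peroxide, the reducing agent, the solvent jar]
11. Pilot goes to Station Beta with the catalyst vial.  [Station Alpha: the chlorine cylinder | Station Beta: the acid flask, the catalyst vial, the peroxide, the reducing agent, the solvent jar]
12. Pilot goes back to Station Alpha alone.  [Station Alpha: the chlorine cylinder | Station Beta: the acid flask, the catalyst vial, the peroxide, the reducing agent, the solvent jar]
13. Pilot goes to Station Beta with the chlorine cylinder.  [Station Alpha: — | Station Beta: the acid flask, the catalyst vial, the chlorine cylinder, the peroxide, the reducing agent, the solvent jar]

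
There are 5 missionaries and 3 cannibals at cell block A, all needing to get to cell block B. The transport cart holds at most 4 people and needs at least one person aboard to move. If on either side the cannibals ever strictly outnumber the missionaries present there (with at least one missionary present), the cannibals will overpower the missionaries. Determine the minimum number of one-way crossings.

5

Counting alone: each trip to cell block B takes at most 4 across and each return brings at least 1 back, so after t trips out (and t−1 returns) at most 4t − (t−1) of the 8 are across; that first reaches 8 at t = 3, so at least 5 crossings are needed.
The plan below uses exactly 5 crossings, so it is optimal:
1. 2 cannibals → cell block B.  (cell block A: 5M 1C; cell block B: 0M 2C)
2. 1 cannibal ← cell block A.  (cell block A: 5M 2C; cell block B: 0M 1C)
3. 3 missionaries and 1 cannibal → cell block B.  (cell block A: 2M 1C; cell block B: 3M 2C)
4. 1 cannibal ← cell block A.  (cell block A: 2M 2C; cell block B: 3M 1C)
5. 2 missionaries and 2 cannibals → cell block B.  (cell block A: 0M 0C; cell block B: 5M 3C)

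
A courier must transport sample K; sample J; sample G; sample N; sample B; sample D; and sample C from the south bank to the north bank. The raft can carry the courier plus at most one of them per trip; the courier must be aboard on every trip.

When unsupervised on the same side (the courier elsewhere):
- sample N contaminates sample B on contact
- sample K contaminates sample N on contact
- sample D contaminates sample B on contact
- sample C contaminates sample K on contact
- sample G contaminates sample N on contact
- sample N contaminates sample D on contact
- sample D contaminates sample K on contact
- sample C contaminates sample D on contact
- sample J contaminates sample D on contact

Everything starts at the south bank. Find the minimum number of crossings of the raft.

impossible

Whatever the first load, the items left behind include a forbidden pair without the courier. No opening move is safe, so no plan exists.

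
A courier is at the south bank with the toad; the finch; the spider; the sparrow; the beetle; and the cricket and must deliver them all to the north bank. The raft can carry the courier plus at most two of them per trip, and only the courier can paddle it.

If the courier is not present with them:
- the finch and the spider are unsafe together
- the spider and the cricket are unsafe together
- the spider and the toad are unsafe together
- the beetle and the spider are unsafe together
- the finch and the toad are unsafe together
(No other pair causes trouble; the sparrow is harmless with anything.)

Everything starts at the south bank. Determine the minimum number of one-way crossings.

Counting alone: the courier can take at most 2 across per trip to the north bank, so moving all 6 needs at least 3 loaded trips out, with a return between consecutive ones — at least 5 crossings.
The safety rule pushes this higher. Following every safe sequence of crossings, the most of the 6 that can be at the north bank as the raft arrives there on crossings 5, 7 is 4, 5 respectively — never all 6.
So no plan with fewer than 9 crossings exists, and this one achieves 9:
1. Courier goes to the north bank with the spider and the toad.
2. Courier goes back to the south bank with the toad.
3. Courier goes to the north bank with the sparrow and the toad.
4. Courier goes back to the south bank with the toad.
5. Courier goes to the north bank with the beetle and the toad.
6. Courier goes back to the south bank with the spider.
7. Courier goes to the north bank with the cricket and the finch.
8. Courier goes back to the south bank with the toad.
9. Courier goes to the north bank with the spider and the toad.

9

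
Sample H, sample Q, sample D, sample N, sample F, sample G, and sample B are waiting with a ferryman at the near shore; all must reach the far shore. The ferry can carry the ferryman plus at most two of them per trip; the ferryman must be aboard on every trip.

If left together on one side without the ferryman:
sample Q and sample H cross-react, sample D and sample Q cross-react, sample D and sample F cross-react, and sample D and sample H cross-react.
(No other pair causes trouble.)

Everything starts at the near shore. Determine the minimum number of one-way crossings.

11

Counting alone: the ferryman can take at most 2 across per trip to the far shore, so moving all 7 needs at least 4 loaded trips out, with a return between consecutive ones — at least 7 crossings.
The safety rule pushes this higher. Following every safe sequence of crossings, the most of the 7 that can be at the far shore as the ferry arrives there on crossings 7, 9 is 5, 6 respectively — never all 7.
So no plan with fewer than 11 crossings exists, and this one achieves 11:
1. Ferryman goes to the far shore with sample D and sample H.  [the near shore: sample B, sample F, sample G, sample N, sample Q | the far shore: sample D, sample H]
2. Ferryman goes back to the near shore with sample H.  [the near shore: sample B, sample F, sample G, sample H, sample N, sample Q | the far shore: sample D]
3. Ferryman goes to the far shore with sample H and sample N.  [the near shore: sample B, sample F, sample G, sample Q | the far shore: sample D, sample H, sample N]
4. Ferryman goes back to the near shore with sample H.  [the near shore: sample B, sample F, sample G, sample H, sample Q | the far shore: sample D, sample N]
5. Ferryman goes to the far shore with sample F and sample H.  [the near shore: sample B, sample G, sample Q | the far shore: sample D, sample F, sample H, sample N]
6. Ferryman goes back to the near shore with sample D.  [the near shore: sample B, sample D, sample G, sample Q | the far shore: sample F, sample H, sample N]
7. Ferryman goes to the far shore with sample G and sample Q.  [the near shore: sample B, sample D | the far shore: sample F, sample G, sample H, sample N, sample Q]
8. Ferryman goes back to the near shore with sample H.  [the near shore: sample B, sample D, sample H | the far shore: sample F, sample G, sample N, sample Q]
9. Ferryman goes to the far shore with sample B and sample H.  [the near shore: sample D | the far shore: sample B, sample F, sample G, sample H, sample N, sample Q]
10. Ferryman goes back to the near shore with sample H.  [the near shore: sample D, sample H | the far shore: sample B, sample F, sample G, sample N, sample Q]
11. Ferryman goes to the far shore with sample D and sample H.  [the near shore: — | the far shore: sample B, sample D, sample F, sample G, sample H, sample N, sample Q]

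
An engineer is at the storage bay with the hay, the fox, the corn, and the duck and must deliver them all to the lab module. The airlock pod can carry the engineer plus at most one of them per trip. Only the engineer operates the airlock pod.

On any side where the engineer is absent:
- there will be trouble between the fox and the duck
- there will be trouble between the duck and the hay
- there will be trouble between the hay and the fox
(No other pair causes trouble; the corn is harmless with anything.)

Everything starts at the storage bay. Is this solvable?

No

Whatever the first load, the items left behind include a forbidden pair without the engineer. No opening move is safe, so no plan exists.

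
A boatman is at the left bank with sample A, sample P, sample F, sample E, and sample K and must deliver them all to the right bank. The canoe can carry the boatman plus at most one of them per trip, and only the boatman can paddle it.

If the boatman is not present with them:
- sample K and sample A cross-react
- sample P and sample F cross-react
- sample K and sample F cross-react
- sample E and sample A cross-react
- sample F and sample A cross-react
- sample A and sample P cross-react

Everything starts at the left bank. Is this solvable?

No

Whatever the first load, the items left behind include a forbidden pair without the boatman. No opening move is safe, so no plan exists.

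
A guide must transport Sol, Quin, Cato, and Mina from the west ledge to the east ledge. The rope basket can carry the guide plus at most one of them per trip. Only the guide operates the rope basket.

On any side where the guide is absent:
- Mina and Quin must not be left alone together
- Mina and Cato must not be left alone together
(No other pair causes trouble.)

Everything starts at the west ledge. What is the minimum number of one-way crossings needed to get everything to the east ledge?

9

Counting alone: the guide can take at most 1 across per trip to the east ledge, so moving all 4 needs at least 4 loaded trips out, with a return between consecutive ones — at least 7 crossings.
The safety rule pushes this higher. Following every safe sequence of crossings, the most of the 4 that can be at the east ledge as the rope basket arrives there on crossing 7 is 3 — never all 4.
So no plan with fewer than 9 crossings exists, and this one achieves 9:
1. Guide goes to the east ledge with Mina.  [the west ledge: Cato, Quin, Sol | the east ledge: Mina]
2. Guide goes back to the west ledge alone.  [the west ledge: Cato, Quin, Sol | the east ledge: Mina]
3. Guide goes to the east ledge with Sol.  [the west ledge: Cato, Quin | the east ledge: Mina, Sol]
4. Guide goes back to the west ledge alone.  [the west ledge: Cato, Quin | the east ledge: Mina, Sol]
5. Guide goes to the east ledge with Quin.  [the west ledge: Cato | the east ledge: Mina, Quin, Sol]
6. Guide goes back to the west ledge with Mina.  [the west ledge: Cato, Mina | the east ledge: Quin, Sol]
7. Guide goes to the east ledge with Cato.  [the west ledge: Mina | the east ledge: Cato, Quin, Sol]
8. Guide goes back to the west ledge alone.  [the west ledge: Mina | the east ledge: Cato, Quin, Sol]
9. Guide goes to the east ledge with Mina.  [the west ledge: — | the east ledge: Cato, Mina, Quin, Sol]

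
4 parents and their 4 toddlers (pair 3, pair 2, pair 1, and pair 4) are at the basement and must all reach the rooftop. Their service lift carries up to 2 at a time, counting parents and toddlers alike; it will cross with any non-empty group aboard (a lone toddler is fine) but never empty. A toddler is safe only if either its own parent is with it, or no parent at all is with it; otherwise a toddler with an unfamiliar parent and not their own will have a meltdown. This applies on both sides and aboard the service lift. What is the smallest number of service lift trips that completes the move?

impossible

Following every safe sequence of crossings from the start, the most of the 8 that can be at the rooftop as the service lift arrives there on crossings 1, 3, 5 is 2, 3, 4 respectively; the best ever achieved is 4 of 8.
From crossing 7 on, no configuration arises that was not already reachable earlier: only 44 distinct safe configurations (who is on which side, and where the service lift is) can ever be reached, none of them has everyone across, and every continuation just revisits them. So no valid plan exists.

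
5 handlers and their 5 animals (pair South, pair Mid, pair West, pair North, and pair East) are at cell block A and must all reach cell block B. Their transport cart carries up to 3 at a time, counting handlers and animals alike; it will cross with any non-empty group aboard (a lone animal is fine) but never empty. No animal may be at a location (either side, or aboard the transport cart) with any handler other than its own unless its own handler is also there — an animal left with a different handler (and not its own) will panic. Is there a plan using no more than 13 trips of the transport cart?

Yes — this plan uses 11 crossings (≤ 13):
1. animal South and handler South cross → cell block B.
2. handler South crosses ← cell block A.
3. animal Mid, animal North, and animal West cross → cell block B.
4. animal South crosses ← cell block A.
5. handler Mid, handler North, and handler West cross → cell block B.
6. animal Mid and handler Mid cross ← cell block A.
7. handler East, handler Mid, and handler South cross → cell block B.
8. animal West crosses ← cell block A.
9. animal Mid and animal South cross → cell block B.
10. animal South crosses ← cell block A.
11. animal East, animal South, and animal West cross → cell block B.

Yes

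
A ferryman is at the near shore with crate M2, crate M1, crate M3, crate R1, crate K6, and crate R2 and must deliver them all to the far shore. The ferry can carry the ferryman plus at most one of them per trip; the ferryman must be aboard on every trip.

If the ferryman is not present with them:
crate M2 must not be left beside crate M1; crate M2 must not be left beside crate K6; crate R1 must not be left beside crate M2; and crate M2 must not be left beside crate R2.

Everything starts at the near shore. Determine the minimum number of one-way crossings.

impossible

Following every safe sequence of crossings from the start, the most of the 6 that can be at the far shore as the ferry arrives there on crossings 1, 3, 5 is 1, 2, 3 respectively; the best ever achieved is 3 of 6.
From crossing 7 on, no configuration arises that was not already reachable earlier: only 22 distinct safe configurations (who is on which side, and where the ferry is) can ever be reached, none of them has everyone across, and every continuation just revisits them. So no valid plan exists.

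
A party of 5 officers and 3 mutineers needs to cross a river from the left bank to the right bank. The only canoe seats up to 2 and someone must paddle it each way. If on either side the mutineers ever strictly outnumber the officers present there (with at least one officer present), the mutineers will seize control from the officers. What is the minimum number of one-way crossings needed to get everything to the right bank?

13

Counting alone: each trip to the right bank takes at most 2 across and each return brings at least 1 back, so after t trips out (and t−1 returns) at most 2t − (t−1) of the 8 are across; that first reaches 8 at t = 7, so at least 13 crossings are needed.
The plan below uses exactly 13 crossings, so it is optimal:
1. 2 mutineers → the right bank.  (the left bank: 5O 1M; the right bank: 0O 2M)
2. 1 mutineer ← the left bank.  (the left bank: 5O 2M; the right bank: 0O 1M)
3. 2 mutineers → the right bank.  (the left bank: 5O 0M; the right bank: 0O 3M)
4. 1 mutineer ← the left bank.  (the left bank: 5O 1M; the right bank: 0O 2M)
5. 2 officers → the right bank.  (the left bank: 3O 1M; the right bank: 2O 2M)
6. 1 mutineer ← the left bank.  (the left bank: 3O 2M; the right bank: 2O 1M)
7. 1 officer and 1 mutineer → the right bank.  (the left bank: 2O 1M; the right bank: 3O 2M)
8. 1 mutineer ← the left bank.  (the left bank: 2O 2M; the right bank: 3O 1M)
9. 2 mutineers → the right bank.  (the left bank: 2O 0M; the right bank: 3O 3M)
10. 1 mutineer ← the left bank.  (the left bank: 2O 1M; the right bank: 3O 2M)
11. 1 officer and 1 mutineer → the right bank.  (the left bank: 1O 0M; the right bank: 4O 3M)
12. 1 mutineer ← the left bank.  (the left bank: 1O 1M; the right bank: 4O 2M)
13. 1 officer and 1 mutineer → the right bank.  (the left bank: 0O 0M; the right bank: 5O 3M)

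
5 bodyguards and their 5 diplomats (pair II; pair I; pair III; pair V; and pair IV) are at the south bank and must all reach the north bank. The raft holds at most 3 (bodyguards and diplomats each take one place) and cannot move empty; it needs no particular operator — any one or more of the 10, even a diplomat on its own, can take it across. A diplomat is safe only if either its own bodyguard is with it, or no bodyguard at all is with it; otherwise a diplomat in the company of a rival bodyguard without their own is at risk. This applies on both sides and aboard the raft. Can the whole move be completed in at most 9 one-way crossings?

No

Counting alone: each trip to the north bank takes at most 3 across and each return brings at least 1 back, so after t trips out (and t−1 returns) at most 3t − (t−1) of the 10 are across; that first reaches 10 at t = 5, so at least 9 crossings are needed.
The safety rule pushes this higher. Following every safe sequence of crossings, the most of the 10 that can be at the north bank as the raft arrives there on crossing 9 is 9 — never all 10.
So the move cannot be finished within 9 crossings. (The shortest complete plan takes 11:)
1. bodyguard II and diplomat II cross → the north bank.
2. bodyguard II crosses ← the south bank.
3. diplomat I, diplomat III, and diplomat V cross → the north bank.
4. diplomat II crosses ← the south bank.
5. bodyguard I, bodyguard III, and bodyguard V cross → the north bank.
6. bodyguard I and diplomat I cross ← the south bank.
7. bodyguard I, bodyguard II, and bodyguard IV cross → the north bank.
8. diplomat III crosses ← the south bank.
9. diplomat I and diplomat II cross → the north bank.
10. diplomat II crosses ← the south bank.
11. diplomat II, diplomat III, and diplomat IV cross → the north bank.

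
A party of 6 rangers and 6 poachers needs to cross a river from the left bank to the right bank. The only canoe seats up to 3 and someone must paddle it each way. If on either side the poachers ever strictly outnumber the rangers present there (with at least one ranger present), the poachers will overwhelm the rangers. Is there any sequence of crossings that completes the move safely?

No

Following every safe sequence of crossings from the start, the most of the 12 that can be at the right bank as the canoe arrives there on crossings 1, 3, 5 is 3, 5, 6 respectively; the best ever achieved is 6 of 12.
From crossing 7 on, no configuration arises that was not already reachable earlier: only 17 distinct safe configurations (who is on which side, and where the canoe is) can ever be reached, none of them has everyone across, and every continuation just revisits them. They are: 0 rangers + 0 poachers across (canoe back at the start); 0 rangers + 1 poacher across (canoe there); 0 rangers + 1 poacher across (canoe back at the start); 0 rangers + 2 poachers across (canoe there); 0 rangers + 2 poachers across (canoe back at the start); 0 rangers + 3 poachers across (canoe there); 0 rangers + 3 poachers across (canoe back at the start); 0 rangers + 4 poachers across (canoe there); 0 rangers + 4 poachers across (canoe back at the start); 0 rangers + 5 poachers across (canoe there); 0 rangers + 5 poachers across (canoe back at the start); 0 rangers + 6 poachers across (canoe there); 1 ranger + 1 poacher across (canoe there); 1 ranger + 1 poacher across (canoe back at the start); 2 rangers + 2 poachers across (canoe there); 2 rangers + 2 poachers across (canoe back at the start); 3 rangers + 3 poachers across (canoe there). So no valid plan exists.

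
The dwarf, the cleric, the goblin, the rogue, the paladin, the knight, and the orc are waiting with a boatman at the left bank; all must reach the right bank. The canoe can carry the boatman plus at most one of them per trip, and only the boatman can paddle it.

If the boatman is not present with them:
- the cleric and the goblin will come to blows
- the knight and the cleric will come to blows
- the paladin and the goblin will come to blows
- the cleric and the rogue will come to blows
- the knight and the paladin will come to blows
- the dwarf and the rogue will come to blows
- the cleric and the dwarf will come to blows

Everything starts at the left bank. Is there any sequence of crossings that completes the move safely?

Whatever the first load, the items left behind include a forbidden pair without the boatman. No opening move is safe, so no plan exists.

No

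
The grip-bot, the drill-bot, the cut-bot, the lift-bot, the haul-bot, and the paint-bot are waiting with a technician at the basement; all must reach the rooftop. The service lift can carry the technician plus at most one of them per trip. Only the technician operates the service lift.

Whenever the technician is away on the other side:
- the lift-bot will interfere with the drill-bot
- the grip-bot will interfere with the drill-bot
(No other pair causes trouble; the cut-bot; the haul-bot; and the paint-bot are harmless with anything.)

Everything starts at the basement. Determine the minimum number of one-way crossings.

Counting alone: the technician can take at most 1 across per trip to the rooftop, so moving all 6 needs at least 6 loaded trips out, with a return between consecutive ones — at least 11 crossings.
The safety rule pushes this higher. Following every safe sequence of crossings, the most of the 6 that can be at the rooftop as the service lift arrives there on crossing 11 is 5 — never all 6.
So no plan with fewer than 13 crossings exists, and this one achieves 13:
1. Technician goes to the rooftop with the drill-bot.  [the basement: the cut-bot, the grip-bot, the haul-bot, the lift-bot, the paint-bot | the rooftop: the drill-bot]
2. Technician goes back to the basement alone.  [the basement: the cut-bot, the grip-bot, the haul-bot, the lift-bot, the paint-bot | the rooftop: the drill-bot]
3. Technician goes to the rooftop with the grip-bot.  [the basement: the cut-bot, the haul-bot, the lift-bot, the paint-bot | the rooftop: the drill-bot, the grip-bot]
4. Technician goes back to the basement with the drill-bot.  [the basement: the cut-bot, the drill-bot, the haul-bot, the lift-bot, the paint-bot | the rooftop: the grip-bot]
5. Technician goes to the rooftop with the lift-bot.  [the basement: the cut-bot, the drill-bot, the haul-bot, the paint-bot | the rooftop: the grip-bot, the lift-bot]
6. Technician goes back to the basement alone.  [the basement: the cut-bot, the drill-bot, the haul-bot, the paint-bot | the rooftop: the grip-bot, the lift-bot]
7. Technician goes to the rooftop with the cut-bot.  [the basement: the drill-bot, the haul-bot, the paint-bot | the rooftop: the cut-bot, the grip-bot, the lift-bot]
8. Technician goes back to the basement alone.  [the basement: the drill-bot, the haul-bot, the paint-bot | the rooftop: the cut-bot, the grip-bot, the lift-bot]
9. Technician goes to the rooftop with the haul-bot.  [the basement: the drill-bot, the paint-bot | the rooftop: the cut-bot, the grip-bot, the haul-bot, the lift-bot]
10. Technician goes back to the basement alone.  [the basement: the drill-bot, the paint-bot | the rooftop: the cut-bot, the grip-bot, the haul-bot, the lift-bot]
11. Technician goes to the rooftop with the paint-bot.  [the basement: the drill-bot | the rooftop: the cut-bot, the grip-bot, the haul-bot, the lift-bot, the paint-bot]
12. Technician goes back to the basement alone.  [the basement: the drill-bot | the rooftop: the cut-bot, the grip-bot, the haul-bot, the lift-bot, the paint-bot]
13. Technician goes to the rooftop with the drill-bot.  [the basement: — | the rooftop: the cut-bot, the drill-bot, the grip-bot, the haul-bot, the lift-bot, the paint-bot]

13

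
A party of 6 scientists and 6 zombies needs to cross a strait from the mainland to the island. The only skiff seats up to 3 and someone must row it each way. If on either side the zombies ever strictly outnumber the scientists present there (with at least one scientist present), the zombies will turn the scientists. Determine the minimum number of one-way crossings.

Following every safe sequence of crossings from the start, the most of the 12 that can be at the island as the skiff arrives there on crossings 1, 3, 5 is 3, 5, 6 respectively; the best ever achieved is 6 of 12.
From crossing 7 on, no configuration arises that was not already reachable earlier: only 17 distinct safe configurations (who is on which side, and where the skiff is) can ever be reached, none of them has everyone across, and every continuation just revisits them. They are: 0 scientists + 0 zombies across (skiff back at the start); 0 scientists + 1 zombie across (skiff there); 0 scientists + 1 zombie across (skiff back at the start); 0 scientists + 2 zombies across (skiff there); 0 scientists + 2 zombies across (skiff back at the start); 0 scientists + 3 zombies across (skiff there); 0 scientists + 3 zombies across (skiff back at the start); 0 scientists + 4 zombies across (skiff there); 0 scientists + 4 zombies across (skiff back at the start); 0 scientists + 5 zombies across (skiff there); 0 scientists + 5 zombies across (skiff back at the start); 0 scientists + 6 zombies across (skiff there); 1 scientist + 1 zombie across (skiff there); 1 scientist + 1 zombie across (skiff back at the start); 2 scientists + 2 zombies across (skiff there); 2 scientists + 2 zombies across (skiff back at the start); 3 scientists + 3 zombies across (skiff there). So no valid plan exists.

impossible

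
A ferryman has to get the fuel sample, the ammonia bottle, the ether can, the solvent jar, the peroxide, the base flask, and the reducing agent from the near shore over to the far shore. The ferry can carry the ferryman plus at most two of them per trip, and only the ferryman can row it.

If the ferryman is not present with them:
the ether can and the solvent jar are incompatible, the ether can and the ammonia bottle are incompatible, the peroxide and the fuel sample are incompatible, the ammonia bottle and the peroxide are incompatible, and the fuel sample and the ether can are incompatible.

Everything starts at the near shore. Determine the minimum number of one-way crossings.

Counting alone: the ferryman can take at most 2 across per trip to the far shore, so moving all 7 needs at least 4 loaded trips out, with a return between consecutive ones — at least 7 crossings.
The safety rule pushes this higher. Following every safe sequence of crossings, the most of the 7 that can be at the far shore as the ferry arrives there on crossing 7 is 6 — never all 7.
So no plan with fewer than 9 crossings exists, and this one achieves 9:
1. Ferryman goes to the far shore with the ether can and the peroxide.  [the near shore: the ammonia bottle, the base flask, the fuel sample, the reducing agent, the solvent jar | the far shore: the ether can, the peroxide]
2. Ferryman goes back to the near shore alone.  [the near shore: the ammonia bottle, the base flask, the fuel sample, the reducing agent, the solvent jar | the far shore: the ether can, the peroxide]
3. Ferryman goes to the far shore with the fuel sample.  [the near shore: the ammonia bottle, the base flask, the reducing agent, the solvent jar | the far shore: the ether can, the fuel sample, the peroxide]
4. Ferryman goes back to the near shore with the ether can and the peroxide.  [the near shore: the ammonia bottle, the base flask, the ether can, the peroxide, the reducing agent, the solvent jar | the far shore: the fuel sample]
5. Ferryman goes to the far shore with the ammonia bottle and the solvent jar.  [the near shore: the base flask, the ether can, the peroxide, the reducing agent | the far shore: the ammonia bottle, the fuel sample, the solvent jar]
6. Ferryman goes back to the near shore alone.  [the near shore: the base flask, the ether can, the peroxide, the reducing agent | the far shore: the ammonia bottle, the fuel sample, the solvent jar]
7. Ferryman goes to the far shore with the base flask and the reducing agent.  [the near shore: the ether can, the peroxide | the far shore: the ammonia bottle, the base flask, the fuel sample, the reducing agent, the solvent jar]
8. Ferryman goes back to the near shore alone.  [the near shore: the ether can, the peroxide | the far shore: the ammonia bottle, the base flask, the fuel sample, the reducing agent, the solvent jar]
9. Ferryman goes to the far shore with the ether can and the peroxide.  [the near shore: — | the far shore: the ammonia bottle, the base flask, the ether can, the fuel sample, the peroxide, the reducing agent, the solvent jar]

9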